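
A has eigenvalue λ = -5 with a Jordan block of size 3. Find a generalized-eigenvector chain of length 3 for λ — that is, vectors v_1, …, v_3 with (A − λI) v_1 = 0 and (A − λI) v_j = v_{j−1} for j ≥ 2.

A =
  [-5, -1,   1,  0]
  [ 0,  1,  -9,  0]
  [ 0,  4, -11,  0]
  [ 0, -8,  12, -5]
A Jordan chain for λ = -5 of length 3:
v_1 = (-2, 0, 0, 0)ᵀ
v_2 = (-1, 6, 4, -8)ᵀ
v_3 = (0, 1, 0, 0)ᵀ

Let N = A − (-5)·I. We want v_3 with N^3 v_3 = 0 but N^2 v_3 ≠ 0; then v_{j-1} := N · v_j for j = 3, …, 2.

Pick v_3 = (0, 1, 0, 0)ᵀ.
Then v_2 = N · v_3 = (-1, 6, 4, -8)ᵀ.
Then v_1 = N · v_2 = (-2, 0, 0, 0)ᵀ.

Sanity check: (A − (-5)·I) v_1 = (0, 0, 0, 0)ᵀ = 0. ✓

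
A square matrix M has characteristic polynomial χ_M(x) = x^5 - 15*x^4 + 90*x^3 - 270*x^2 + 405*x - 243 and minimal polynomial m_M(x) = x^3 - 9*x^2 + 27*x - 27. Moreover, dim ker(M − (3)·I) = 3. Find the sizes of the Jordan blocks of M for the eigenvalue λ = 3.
Block sizes for λ = 3: [3, 1, 1]

Step 1 — from the characteristic polynomial, algebraic multiplicity of λ = 3 is 5. From dim ker(M − (3)·I) = 3, there are exactly 3 Jordan blocks for λ = 3.
Step 2 — from the minimal polynomial, the factor (x − 3)^3 tells us the largest block for λ = 3 has size 3.
Step 3 — with total size 5, 3 blocks, and largest block 3, the block sizes (in nonincreasing order) are [3, 1, 1].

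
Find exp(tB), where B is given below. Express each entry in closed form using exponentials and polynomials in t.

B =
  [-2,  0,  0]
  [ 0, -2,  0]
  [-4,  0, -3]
e^{tB} =
  [exp(-2*t), 0, 0]
  [0, exp(-2*t), 0]
  [-4*exp(-2*t) + 4*exp(-3*t), 0, exp(-3*t)]

Strategy: write B = P · J · P⁻¹ where J is a Jordan canonical form, so e^{tB} = P · e^{tJ} · P⁻¹, and e^{tJ} can be computed block-by-block.

B has Jordan form
J =
  [-3,  0,  0]
  [ 0, -2,  0]
  [ 0,  0, -2]
(up to reordering of blocks).

Per-block formulas:
  For a 1×1 block at λ = -2: exp(t · [-2]) = [e^(-2t)].
  For a 1×1 block at λ = -3: exp(t · [-3]) = [e^(-3t)].

After assembling e^{tJ} and conjugating by P, we get:

e^{tB} =
  [exp(-2*t), 0, 0]
  [0, exp(-2*t), 0]
  [-4*exp(-2*t) + 4*exp(-3*t), 0, exp(-3*t)]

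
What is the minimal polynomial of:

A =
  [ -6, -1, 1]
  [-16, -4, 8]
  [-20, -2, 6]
x^3 + 4*x^2 - 16*x - 64

The characteristic polynomial is χ_A(x) = (x - 4)*(x + 4)^2, so the eigenvalues are known. The minimal polynomial is
  m_A(x) = Π_λ (x − λ)^{k_λ}
where k_λ is the size of the *largest* Jordan block for λ (equivalently, the smallest k with (A − λI)^k v = 0 for every generalised eigenvector v of λ).

  λ = -4: largest Jordan block has size 2, contributing (x + 4)^2
  λ = 4: largest Jordan block has size 1, contributing (x − 4)

So m_A(x) = (x - 4)*(x + 4)^2 = x^3 + 4*x^2 - 16*x - 64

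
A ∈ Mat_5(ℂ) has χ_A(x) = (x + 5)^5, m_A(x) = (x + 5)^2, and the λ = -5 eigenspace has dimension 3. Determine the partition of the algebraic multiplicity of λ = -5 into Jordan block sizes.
Block sizes for λ = -5: [2, 2, 1]

Step 1 — from the characteristic polynomial, algebraic multiplicity of λ = -5 is 5. From dim ker(A − (-5)·I) = 3, there are exactly 3 Jordan blocks for λ = -5.
Step 2 — from the minimal polynomial, the factor (x + 5)^2 tells us the largest block for λ = -5 has size 2.
Step 3 — with total size 5, 3 blocks, and largest block 2, the block sizes (in nonincreasing order) are [2, 2, 1].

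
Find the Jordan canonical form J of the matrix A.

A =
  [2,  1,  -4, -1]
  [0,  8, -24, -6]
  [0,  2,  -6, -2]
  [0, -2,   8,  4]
J_2(2) ⊕ J_1(2) ⊕ J_1(2)

The characteristic polynomial is
  det(x·I − A) = x^4 - 8*x^3 + 24*x^2 - 32*x + 16 = (x - 2)^4

Eigenvalues and multiplicities (the geometric multiplicity of λ is n − rank(A − λI), which equals the number of Jordan blocks for λ):
  λ = 2: algebraic multiplicity = 4, geometric multiplicity = 3

Determining the block sizes for each eigenvalue:
  λ = 2: 3 blocks summing to 4 forces exactly one block of size 2 and the rest size 1 → block sizes [2, 1, 1]

Assembling the blocks gives a Jordan form
J =
  [2, 1, 0, 0]
  [0, 2, 0, 0]
  [0, 0, 2, 0]
  [0, 0, 0, 2]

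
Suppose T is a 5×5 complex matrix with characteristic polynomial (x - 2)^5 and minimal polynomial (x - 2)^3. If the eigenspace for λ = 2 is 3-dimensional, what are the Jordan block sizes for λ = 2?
Block sizes for λ = 2: [3, 1, 1]

Step 1 — from the characteristic polynomial, algebraic multiplicity of λ = 2 is 5. From dim ker(T − (2)·I) = 3, there are exactly 3 Jordan blocks for λ = 2.
Step 2 — from the minimal polynomial, the factor (x − 2)^3 tells us the largest block for λ = 2 has size 3.
Step 3 — with total size 5, 3 blocks, and largest block 3, the block sizes (in nonincreasing order) are [3, 1, 1].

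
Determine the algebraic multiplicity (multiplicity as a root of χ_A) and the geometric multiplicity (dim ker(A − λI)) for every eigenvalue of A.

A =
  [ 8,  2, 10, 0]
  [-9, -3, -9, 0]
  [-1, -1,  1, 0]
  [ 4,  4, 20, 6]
λ = 0: alg = 2, geom = 1; λ = 6: alg = 2, geom = 2

Step 1 — factor the characteristic polynomial to read off the algebraic multiplicities:
  χ_A(x) = x^2*(x - 6)^2

Step 2 — compute geometric multiplicities via the rank-nullity identity g(λ) = n − rank(A − λI):
  rank(A − (0)·I) = 3, so dim ker(A − (0)·I) = n − 3 = 1
  rank(A − (6)·I) = 2, so dim ker(A − (6)·I) = n − 2 = 2

Summary:
  λ = 0: algebraic multiplicity = 2, geometric multiplicity = 1
  λ = 6: algebraic multiplicity = 2, geometric multiplicity = 2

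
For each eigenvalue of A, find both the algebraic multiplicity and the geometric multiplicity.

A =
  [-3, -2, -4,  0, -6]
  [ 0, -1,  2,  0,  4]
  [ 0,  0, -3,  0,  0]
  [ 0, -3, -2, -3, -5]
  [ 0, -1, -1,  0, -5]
λ = -3: alg = 5, geom = 3

Step 1 — factor the characteristic polynomial to read off the algebraic multiplicities:
  χ_A(x) = (x + 3)^5

Step 2 — compute geometric multiplicities via the rank-nullity identity g(λ) = n − rank(A − λI):
  rank(A − (-3)·I) = 2, so dim ker(A − (-3)·I) = n − 2 = 3

Summary:
  λ = -3: algebraic multiplicity = 5, geometric multiplicity = 3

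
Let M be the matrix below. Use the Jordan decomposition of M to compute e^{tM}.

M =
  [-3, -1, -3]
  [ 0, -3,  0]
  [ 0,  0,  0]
e^{tM} =
  [exp(-3*t), -t*exp(-3*t), -1 + exp(-3*t)]
  [0, exp(-3*t), 0]
  [0, 0, 1]

Strategy: write M = P · J · P⁻¹ where J is a Jordan canonical form, so e^{tM} = P · e^{tJ} · P⁻¹, and e^{tJ} can be computed block-by-block.

M has Jordan form
J =
  [-3,  1, 0]
  [ 0, -3, 0]
  [ 0,  0, 0]
(up to reordering of blocks).

Per-block formulas:
  For a 1×1 block at λ = 0: exp(t · [0]) = [e^(0t)].
  For a 2×2 Jordan block J_2(-3): exp(t · J_2(-3)) = e^(-3t)·(I + t·N), where N is the 2×2 nilpotent shift.

After assembling e^{tJ} and conjugating by P, we get:

e^{tM} =
  [exp(-3*t), -t*exp(-3*t), -1 + exp(-3*t)]
  [0, exp(-3*t), 0]
  [0, 0, 1]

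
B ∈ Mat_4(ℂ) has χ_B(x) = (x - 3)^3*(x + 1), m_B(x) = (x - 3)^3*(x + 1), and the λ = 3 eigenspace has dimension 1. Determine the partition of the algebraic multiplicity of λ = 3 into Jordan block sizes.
Block sizes for λ = 3: [3]

Step 1 — from the characteristic polynomial, algebraic multiplicity of λ = 3 is 3. From dim ker(B − (3)·I) = 1, there are exactly 1 Jordan blocks for λ = 3.
Step 2 — from the minimal polynomial, the factor (x − 3)^3 tells us the largest block for λ = 3 has size 3.
Step 3 — with total size 3, 1 blocks, and largest block 3, the block sizes (in nonincreasing order) are [3].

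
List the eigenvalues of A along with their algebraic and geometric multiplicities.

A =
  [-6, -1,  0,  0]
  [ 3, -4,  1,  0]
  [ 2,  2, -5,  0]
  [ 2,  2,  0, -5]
λ = -5: alg = 4, geom = 2

Step 1 — factor the characteristic polynomial to read off the algebraic multiplicities:
  χ_A(x) = (x + 5)^4

Step 2 — compute geometric multiplicities via the rank-nullity identity g(λ) = n − rank(A − λI):
  rank(A − (-5)·I) = 2, so dim ker(A − (-5)·I) = n − 2 = 2

Summary:
  λ = -5: algebraic multiplicity = 4, geometric multiplicity = 2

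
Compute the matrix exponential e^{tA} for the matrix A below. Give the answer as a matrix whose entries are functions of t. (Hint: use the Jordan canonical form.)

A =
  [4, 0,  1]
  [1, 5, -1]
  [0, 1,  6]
e^{tA} =
  [t^2*exp(5*t)/2 - t*exp(5*t) + exp(5*t), t^2*exp(5*t)/2, t*exp(5*t)]
  [-t^2*exp(5*t)/2 + t*exp(5*t), -t^2*exp(5*t)/2 + exp(5*t), -t*exp(5*t)]
  [t^2*exp(5*t)/2, t^2*exp(5*t)/2 + t*exp(5*t), t*exp(5*t) + exp(5*t)]

Strategy: write A = P · J · P⁻¹ where J is a Jordan canonical form, so e^{tA} = P · e^{tJ} · P⁻¹, and e^{tJ} can be computed block-by-block.

A has Jordan form
J =
  [5, 1, 0]
  [0, 5, 1]
  [0, 0, 5]
(up to reordering of blocks).

Per-block formulas:
  For a 3×3 Jordan block J_3(5): exp(t · J_3(5)) = e^(5t)·(I + t·N + (t^2/2)·N^2), where N is the 3×3 nilpotent shift.

After assembling e^{tJ} and conjugating by P, we get:

e^{tA} =
  [t^2*exp(5*t)/2 - t*exp(5*t) + exp(5*t), t^2*exp(5*t)/2, t*exp(5*t)]
  [-t^2*exp(5*t)/2 + t*exp(5*t), -t^2*exp(5*t)/2 + exp(5*t), -t*exp(5*t)]
  [t^2*exp(5*t)/2, t^2*exp(5*t)/2 + t*exp(5*t), t*exp(5*t) + exp(5*t)]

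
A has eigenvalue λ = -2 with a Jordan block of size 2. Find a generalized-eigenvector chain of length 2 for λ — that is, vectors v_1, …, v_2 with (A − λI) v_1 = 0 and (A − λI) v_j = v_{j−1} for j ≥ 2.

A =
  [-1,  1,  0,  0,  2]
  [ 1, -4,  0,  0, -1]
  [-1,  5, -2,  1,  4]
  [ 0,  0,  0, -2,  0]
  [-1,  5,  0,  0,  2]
A Jordan chain for λ = -2 of length 2:
v_1 = (1, 1, -1, 0, -1)ᵀ
v_2 = (1, 0, 0, 0, 0)ᵀ

Let N = A − (-2)·I. We want v_2 with N^2 v_2 = 0 but N^1 v_2 ≠ 0; then v_{j-1} := N · v_j for j = 2, …, 2.

Pick v_2 = (1, 0, 0, 0, 0)ᵀ.
Then v_1 = N · v_2 = (1, 1, -1, 0, -1)ᵀ.

Sanity check: (A − (-2)·I) v_1 = (0, 0, 0, 0, 0)ᵀ = 0. ✓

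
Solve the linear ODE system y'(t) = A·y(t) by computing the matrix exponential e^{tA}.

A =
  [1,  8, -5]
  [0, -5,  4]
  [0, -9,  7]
e^{tA} =
  [exp(t), -3*t^2*exp(t)/2 + 8*t*exp(t), t^2*exp(t) - 5*t*exp(t)]
  [0, -6*t*exp(t) + exp(t), 4*t*exp(t)]
  [0, -9*t*exp(t), 6*t*exp(t) + exp(t)]

Strategy: write A = P · J · P⁻¹ where J is a Jordan canonical form, so e^{tA} = P · e^{tJ} · P⁻¹, and e^{tJ} can be computed block-by-block.

A has Jordan form
J =
  [1, 1, 0]
  [0, 1, 1]
  [0, 0, 1]
(up to reordering of blocks).

Per-block formulas:
  For a 3×3 Jordan block J_3(1): exp(t · J_3(1)) = e^(1t)·(I + t·N + (t^2/2)·N^2), where N is the 3×3 nilpotent shift.

After assembling e^{tJ} and conjugating by P, we get:

e^{tA} =
  [exp(t), -3*t^2*exp(t)/2 + 8*t*exp(t), t^2*exp(t) - 5*t*exp(t)]
  [0, -6*t*exp(t) + exp(t), 4*t*exp(t)]
  [0, -9*t*exp(t), 6*t*exp(t) + exp(t)]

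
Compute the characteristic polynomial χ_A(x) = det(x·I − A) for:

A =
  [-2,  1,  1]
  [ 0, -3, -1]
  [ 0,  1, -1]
x^3 + 6*x^2 + 12*x + 8

Expanding det(x·I − A) (e.g. by cofactor expansion or by noting that A is similar to its Jordan form J, which has the same characteristic polynomial as A) gives
  χ_A(x) = x^3 + 6*x^2 + 12*x + 8
which factors as (x + 2)^3. The eigenvalues (with algebraic multiplicities) are λ = -2 with multiplicity 3.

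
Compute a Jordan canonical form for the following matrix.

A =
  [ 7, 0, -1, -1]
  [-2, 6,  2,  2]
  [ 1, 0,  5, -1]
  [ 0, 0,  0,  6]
J_2(6) ⊕ J_1(6) ⊕ J_1(6)

The characteristic polynomial is
  det(x·I − A) = x^4 - 24*x^3 + 216*x^2 - 864*x + 1296 = (x - 6)^4

Eigenvalues and multiplicities (the geometric multiplicity of λ is n − rank(A − λI), which equals the number of Jordan blocks for λ):
  λ = 6: algebraic multiplicity = 4, geometric multiplicity = 3

Determining the block sizes for each eigenvalue:
  λ = 6: 3 blocks summing to 4 forces exactly one block of size 2 and the rest size 1 → block sizes [2, 1, 1]

Assembling the blocks gives a Jordan form
J =
  [6, 1, 0, 0]
  [0, 6, 0, 0]
  [0, 0, 6, 0]
  [0, 0, 0, 6]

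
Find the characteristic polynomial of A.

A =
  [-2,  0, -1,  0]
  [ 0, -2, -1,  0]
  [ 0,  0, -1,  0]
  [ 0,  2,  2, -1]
x^4 + 6*x^3 + 13*x^2 + 12*x + 4

Expanding det(x·I − A) (e.g. by cofactor expansion or by noting that A is similar to its Jordan form J, which has the same characteristic polynomial as A) gives
  χ_A(x) = x^4 + 6*x^3 + 13*x^2 + 12*x + 4
which factors as (x + 1)^2*(x + 2)^2. The eigenvalues (with algebraic multiplicities) are λ = -2 with multiplicity 2, λ = -1 with multiplicity 2.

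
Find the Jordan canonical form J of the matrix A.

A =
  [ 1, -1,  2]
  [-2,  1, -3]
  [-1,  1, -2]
J_3(0)

The characteristic polynomial is
  det(x·I − A) = x^3

Eigenvalues and multiplicities (the geometric multiplicity of λ is n − rank(A − λI), which equals the number of Jordan blocks for λ):
  λ = 0: algebraic multiplicity = 3, geometric multiplicity = 1

Determining the block sizes for each eigenvalue:
  λ = 0: one block (gm = 1), so the single block has size am = 3 → block sizes [3]

Assembling the blocks gives a Jordan form
J =
  [0, 1, 0]
  [0, 0, 1]
  [0, 0, 0]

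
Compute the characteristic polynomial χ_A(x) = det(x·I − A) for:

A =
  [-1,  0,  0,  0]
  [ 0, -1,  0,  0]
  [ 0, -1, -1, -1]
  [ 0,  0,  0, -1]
x^4 + 4*x^3 + 6*x^2 + 4*x + 1

Expanding det(x·I − A) (e.g. by cofactor expansion or by noting that A is similar to its Jordan form J, which has the same characteristic polynomial as A) gives
  χ_A(x) = x^4 + 4*x^3 + 6*x^2 + 4*x + 1
which factors as (x + 1)^4. The eigenvalues (with algebraic multiplicities) are λ = -1 with multiplicity 4.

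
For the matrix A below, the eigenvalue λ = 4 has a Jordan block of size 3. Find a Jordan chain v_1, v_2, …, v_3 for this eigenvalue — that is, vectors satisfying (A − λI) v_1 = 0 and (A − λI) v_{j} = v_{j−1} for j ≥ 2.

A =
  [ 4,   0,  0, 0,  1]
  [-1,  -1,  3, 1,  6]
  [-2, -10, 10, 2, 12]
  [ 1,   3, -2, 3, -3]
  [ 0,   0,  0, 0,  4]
A Jordan chain for λ = 4 of length 3:
v_1 = (0, -2, -4, 2, 0)ᵀ
v_2 = (0, -5, -10, 3, 0)ᵀ
v_3 = (0, 1, 0, 0, 0)ᵀ

Let N = A − (4)·I. We want v_3 with N^3 v_3 = 0 but N^2 v_3 ≠ 0; then v_{j-1} := N · v_j for j = 3, …, 2.

Pick v_3 = (0, 1, 0, 0, 0)ᵀ.
Then v_2 = N · v_3 = (0, -5, -10, 3, 0)ᵀ.
Then v_1 = N · v_2 = (0, -2, -4, 2, 0)ᵀ.

Sanity check: (A − (4)·I) v_1 = (0, 0, 0, 0, 0)ᵀ = 0. ✓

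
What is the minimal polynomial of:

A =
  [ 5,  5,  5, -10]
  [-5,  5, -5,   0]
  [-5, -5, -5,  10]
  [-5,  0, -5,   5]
x^2 - 5*x

The characteristic polynomial is χ_A(x) = x^2*(x - 5)^2, so the eigenvalues are known. The minimal polynomial is
  m_A(x) = Π_λ (x − λ)^{k_λ}
where k_λ is the size of the *largest* Jordan block for λ (equivalently, the smallest k with (A − λI)^k v = 0 for every generalised eigenvector v of λ).

  λ = 0: largest Jordan block has size 1, contributing (x − 0)
  λ = 5: largest Jordan block has size 1, contributing (x − 5)

So m_A(x) = x*(x - 5) = x^2 - 5*x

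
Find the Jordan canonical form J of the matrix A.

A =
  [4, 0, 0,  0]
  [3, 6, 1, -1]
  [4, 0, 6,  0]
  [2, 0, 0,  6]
J_1(4) ⊕ J_2(6) ⊕ J_1(6)

The characteristic polynomial is
  det(x·I − A) = x^4 - 22*x^3 + 180*x^2 - 648*x + 864 = (x - 6)^3*(x - 4)

Eigenvalues and multiplicities (the geometric multiplicity of λ is n − rank(A − λI), which equals the number of Jordan blocks for λ):
  λ = 4: algebraic multiplicity = 1, geometric multiplicity = 1
  λ = 6: algebraic multiplicity = 3, geometric multiplicity = 2

Determining the block sizes for each eigenvalue:
  λ = 4: one block (gm = 1), so the single block has size am = 1 → block sizes [1]
  λ = 6: 2 blocks summing to 3 forces exactly one block of size 2 and the rest size 1 → block sizes [2, 1]

Assembling the blocks gives a Jordan form
J =
  [4, 0, 0, 0]
  [0, 6, 1, 0]
  [0, 0, 6, 0]
  [0, 0, 0, 6]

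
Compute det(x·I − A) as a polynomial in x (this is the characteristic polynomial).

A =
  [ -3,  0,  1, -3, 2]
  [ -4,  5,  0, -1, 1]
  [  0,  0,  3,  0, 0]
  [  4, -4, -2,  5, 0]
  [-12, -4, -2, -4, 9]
x^5 - 19*x^4 + 142*x^3 - 522*x^2 + 945*x - 675

Expanding det(x·I − A) (e.g. by cofactor expansion or by noting that A is similar to its Jordan form J, which has the same characteristic polynomial as A) gives
  χ_A(x) = x^5 - 19*x^4 + 142*x^3 - 522*x^2 + 945*x - 675
which factors as (x - 5)^2*(x - 3)^3. The eigenvalues (with algebraic multiplicities) are λ = 3 with multiplicity 3, λ = 5 with multiplicity 2.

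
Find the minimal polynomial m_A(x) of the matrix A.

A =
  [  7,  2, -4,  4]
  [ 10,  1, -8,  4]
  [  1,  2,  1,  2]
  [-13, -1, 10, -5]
x^2 - 2*x + 1

The characteristic polynomial is χ_A(x) = (x - 1)^4, so the eigenvalues are known. The minimal polynomial is
  m_A(x) = Π_λ (x − λ)^{k_λ}
where k_λ is the size of the *largest* Jordan block for λ (equivalently, the smallest k with (A − λI)^k v = 0 for every generalised eigenvector v of λ).

  λ = 1: largest Jordan block has size 2, contributing (x − 1)^2

So m_A(x) = (x - 1)^2 = x^2 - 2*x + 1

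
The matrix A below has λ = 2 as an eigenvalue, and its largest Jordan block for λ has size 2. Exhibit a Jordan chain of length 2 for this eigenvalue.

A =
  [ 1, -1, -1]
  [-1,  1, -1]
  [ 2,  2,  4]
A Jordan chain for λ = 2 of length 2:
v_1 = (-1, -1, 2)ᵀ
v_2 = (1, 0, 0)ᵀ

Let N = A − (2)·I. We want v_2 with N^2 v_2 = 0 but N^1 v_2 ≠ 0; then v_{j-1} := N · v_j for j = 2, …, 2.

Pick v_2 = (1, 0, 0)ᵀ.
Then v_1 = N · v_2 = (-1, -1, 2)ᵀ.

Sanity check: (A − (2)·I) v_1 = (0, 0, 0)ᵀ = 0. ✓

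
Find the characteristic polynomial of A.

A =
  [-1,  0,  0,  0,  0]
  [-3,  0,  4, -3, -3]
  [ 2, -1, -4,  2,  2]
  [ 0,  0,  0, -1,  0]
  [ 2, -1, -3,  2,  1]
x^5 + 5*x^4 + 10*x^3 + 10*x^2 + 5*x + 1

Expanding det(x·I − A) (e.g. by cofactor expansion or by noting that A is similar to its Jordan form J, which has the same characteristic polynomial as A) gives
  χ_A(x) = x^5 + 5*x^4 + 10*x^3 + 10*x^2 + 5*x + 1
which factors as (x + 1)^5. The eigenvalues (with algebraic multiplicities) are λ = -1 with multiplicity 5.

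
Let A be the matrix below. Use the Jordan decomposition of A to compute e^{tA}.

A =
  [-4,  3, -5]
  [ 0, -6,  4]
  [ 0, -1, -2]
e^{tA} =
  [exp(-4*t), -t^2*exp(-4*t)/2 + 3*t*exp(-4*t), t^2*exp(-4*t) - 5*t*exp(-4*t)]
  [0, -2*t*exp(-4*t) + exp(-4*t), 4*t*exp(-4*t)]
  [0, -t*exp(-4*t), 2*t*exp(-4*t) + exp(-4*t)]

Strategy: write A = P · J · P⁻¹ where J is a Jordan canonical form, so e^{tA} = P · e^{tJ} · P⁻¹, and e^{tJ} can be computed block-by-block.

A has Jordan form
J =
  [-4,  1,  0]
  [ 0, -4,  1]
  [ 0,  0, -4]
(up to reordering of blocks).

Per-block formulas:
  For a 3×3 Jordan block J_3(-4): exp(t · J_3(-4)) = e^(-4t)·(I + t·N + (t^2/2)·N^2), where N is the 3×3 nilpotent shift.

After assembling e^{tJ} and conjugating by P, we get:

e^{tA} =
  [exp(-4*t), -t^2*exp(-4*t)/2 + 3*t*exp(-4*t), t^2*exp(-4*t) - 5*t*exp(-4*t)]
  [0, -2*t*exp(-4*t) + exp(-4*t), 4*t*exp(-4*t)]
  [0, -t*exp(-4*t), 2*t*exp(-4*t) + exp(-4*t)]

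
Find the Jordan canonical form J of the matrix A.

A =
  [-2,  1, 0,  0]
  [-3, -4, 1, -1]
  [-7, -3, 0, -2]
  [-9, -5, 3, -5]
J_3(-3) ⊕ J_1(-2)

The characteristic polynomial is
  det(x·I − A) = x^4 + 11*x^3 + 45*x^2 + 81*x + 54 = (x + 2)*(x + 3)^3

Eigenvalues and multiplicities (the geometric multiplicity of λ is n − rank(A − λI), which equals the number of Jordan blocks for λ):
  λ = -3: algebraic multiplicity = 3, geometric multiplicity = 1
  λ = -2: algebraic multiplicity = 1, geometric multiplicity = 1

Determining the block sizes for each eigenvalue:
  λ = -3: one block (gm = 1), so the single block has size am = 3 → block sizes [3]
  λ = -2: one block (gm = 1), so the single block has size am = 1 → block sizes [1]

Assembling the blocks gives a Jordan form
J =
  [-3,  1,  0,  0]
  [ 0, -3,  1,  0]
  [ 0,  0, -3,  0]
  [ 0,  0,  0, -2]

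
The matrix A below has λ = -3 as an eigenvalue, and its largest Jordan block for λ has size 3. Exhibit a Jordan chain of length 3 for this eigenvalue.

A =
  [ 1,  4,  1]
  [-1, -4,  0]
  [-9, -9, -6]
A Jordan chain for λ = -3 of length 3:
v_1 = (3, -3, 0)ᵀ
v_2 = (4, -1, -9)ᵀ
v_3 = (1, 0, 0)ᵀ

Let N = A − (-3)·I. We want v_3 with N^3 v_3 = 0 but N^2 v_3 ≠ 0; then v_{j-1} := N · v_j for j = 3, …, 2.

Pick v_3 = (1, 0, 0)ᵀ.
Then v_2 = N · v_3 = (4, -1, -9)ᵀ.
Then v_1 = N · v_2 = (3, -3, 0)ᵀ.

Sanity check: (A − (-3)·I) v_1 = (0, 0, 0)ᵀ = 0. ✓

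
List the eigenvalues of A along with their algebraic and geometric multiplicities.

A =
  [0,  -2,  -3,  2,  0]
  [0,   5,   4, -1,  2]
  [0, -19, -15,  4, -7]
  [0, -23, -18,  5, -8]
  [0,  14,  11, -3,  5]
λ = 0: alg = 5, geom = 2

Step 1 — factor the characteristic polynomial to read off the algebraic multiplicities:
  χ_A(x) = x^5

Step 2 — compute geometric multiplicities via the rank-nullity identity g(λ) = n − rank(A − λI):
  rank(A − (0)·I) = 3, so dim ker(A − (0)·I) = n − 3 = 2

Summary:
  λ = 0: algebraic multiplicity = 5, geometric multiplicity = 2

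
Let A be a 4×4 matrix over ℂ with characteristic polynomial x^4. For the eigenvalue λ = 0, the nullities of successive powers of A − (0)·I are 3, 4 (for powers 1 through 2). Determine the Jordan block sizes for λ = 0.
Block sizes for λ = 0: [2, 1, 1]

From the dimensions of kernels of powers, the number of Jordan blocks of size at least j is d_j − d_{j−1} where d_j = dim ker(N^j) (with d_0 = 0). Computing the differences gives [3, 1].
The number of blocks of size exactly k is (#blocks of size ≥ k) − (#blocks of size ≥ k + 1), so the partition is: 2 block(s) of size 1, 1 block(s) of size 2.
In nonincreasing order the block sizes are [2, 1, 1].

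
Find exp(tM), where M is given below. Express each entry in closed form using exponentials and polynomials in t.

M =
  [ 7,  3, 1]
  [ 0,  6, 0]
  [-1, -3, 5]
e^{tM} =
  [t*exp(6*t) + exp(6*t), 3*t*exp(6*t), t*exp(6*t)]
  [0, exp(6*t), 0]
  [-t*exp(6*t), -3*t*exp(6*t), -t*exp(6*t) + exp(6*t)]

Strategy: write M = P · J · P⁻¹ where J is a Jordan canonical form, so e^{tM} = P · e^{tJ} · P⁻¹, and e^{tJ} can be computed block-by-block.

M has Jordan form
J =
  [6, 1, 0]
  [0, 6, 0]
  [0, 0, 6]
(up to reordering of blocks).

Per-block formulas:
  For a 1×1 block at λ = 6: exp(t · [6]) = [e^(6t)].
  For a 2×2 Jordan block J_2(6): exp(t · J_2(6)) = e^(6t)·(I + t·N), where N is the 2×2 nilpotent shift.

After assembling e^{tJ} and conjugating by P, we get:

e^{tM} =
  [t*exp(6*t) + exp(6*t), 3*t*exp(6*t), t*exp(6*t)]
  [0, exp(6*t), 0]
  [-t*exp(6*t), -3*t*exp(6*t), -t*exp(6*t) + exp(6*t)]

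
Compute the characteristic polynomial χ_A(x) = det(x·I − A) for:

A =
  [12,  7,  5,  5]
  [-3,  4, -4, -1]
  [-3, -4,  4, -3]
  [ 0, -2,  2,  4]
x^4 - 24*x^3 + 216*x^2 - 864*x + 1296

Expanding det(x·I − A) (e.g. by cofactor expansion or by noting that A is similar to its Jordan form J, which has the same characteristic polynomial as A) gives
  χ_A(x) = x^4 - 24*x^3 + 216*x^2 - 864*x + 1296
which factors as (x - 6)^4. The eigenvalues (with algebraic multiplicities) are λ = 6 with multiplicity 4.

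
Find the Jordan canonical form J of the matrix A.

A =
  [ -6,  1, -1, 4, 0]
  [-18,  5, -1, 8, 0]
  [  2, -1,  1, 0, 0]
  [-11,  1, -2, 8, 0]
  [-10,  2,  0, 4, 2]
J_2(2) ⊕ J_2(2) ⊕ J_1(2)

The characteristic polynomial is
  det(x·I − A) = x^5 - 10*x^4 + 40*x^3 - 80*x^2 + 80*x - 32 = (x - 2)^5

Eigenvalues and multiplicities (the geometric multiplicity of λ is n − rank(A − λI), which equals the number of Jordan blocks for λ):
  λ = 2: algebraic multiplicity = 5, geometric multiplicity = 3

Determining the block sizes for each eigenvalue:
  λ = 2: with am = 5 and gm = 3, the partition is not yet determined (e.g. several partitions of 5 into 3 parts exist). Let N = A − (2)·I. Computing rank(N^1) = 2, rank(N^2) = 0; the number of blocks of size ≥ j is rank(N^{j−1}) − rank(N^j), giving [3, 2]. So we have 2 block(s) of size 2, 1 block(s) of size 1 → block sizes [2, 2, 1]

Assembling the blocks gives a Jordan form
J =
  [2, 1, 0, 0, 0]
  [0, 2, 0, 0, 0]
  [0, 0, 2, 1, 0]
  [0, 0, 0, 2, 0]
  [0, 0, 0, 0, 2]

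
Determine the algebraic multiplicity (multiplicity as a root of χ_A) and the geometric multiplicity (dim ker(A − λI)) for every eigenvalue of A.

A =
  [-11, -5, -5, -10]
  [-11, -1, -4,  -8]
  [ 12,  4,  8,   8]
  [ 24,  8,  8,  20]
λ = 4: alg = 4, geom = 2

Step 1 — factor the characteristic polynomial to read off the algebraic multiplicities:
  χ_A(x) = (x - 4)^4

Step 2 — compute geometric multiplicities via the rank-nullity identity g(λ) = n − rank(A − λI):
  rank(A − (4)·I) = 2, so dim ker(A − (4)·I) = n − 2 = 2

Summary:
  λ = 4: algebraic multiplicity = 4, geometric multiplicity = 2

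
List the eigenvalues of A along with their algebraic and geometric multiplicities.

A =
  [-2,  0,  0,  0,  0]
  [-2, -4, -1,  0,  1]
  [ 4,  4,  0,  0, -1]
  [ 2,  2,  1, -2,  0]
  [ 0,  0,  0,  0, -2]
λ = -2: alg = 5, geom = 3

Step 1 — factor the characteristic polynomial to read off the algebraic multiplicities:
  χ_A(x) = (x + 2)^5

Step 2 — compute geometric multiplicities via the rank-nullity identity g(λ) = n − rank(A − λI):
  rank(A − (-2)·I) = 2, so dim ker(A − (-2)·I) = n − 2 = 3

Summary:
  λ = -2: algebraic multiplicity = 5, geometric multiplicity = 3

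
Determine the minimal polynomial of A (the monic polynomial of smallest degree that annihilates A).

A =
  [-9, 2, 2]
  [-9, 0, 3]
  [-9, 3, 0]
x^2 + 6*x + 9

The characteristic polynomial is χ_A(x) = (x + 3)^3, so the eigenvalues are known. The minimal polynomial is
  m_A(x) = Π_λ (x − λ)^{k_λ}
where k_λ is the size of the *largest* Jordan block for λ (equivalently, the smallest k with (A − λI)^k v = 0 for every generalised eigenvector v of λ).

  λ = -3: largest Jordan block has size 2, contributing (x + 3)^2

So m_A(x) = (x + 3)^2 = x^2 + 6*x + 9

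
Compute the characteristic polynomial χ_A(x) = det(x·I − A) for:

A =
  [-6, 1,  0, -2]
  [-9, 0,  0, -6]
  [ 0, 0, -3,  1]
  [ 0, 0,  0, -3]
x^4 + 12*x^3 + 54*x^2 + 108*x + 81

Expanding det(x·I − A) (e.g. by cofactor expansion or by noting that A is similar to its Jordan form J, which has the same characteristic polynomial as A) gives
  χ_A(x) = x^4 + 12*x^3 + 54*x^2 + 108*x + 81
which factors as (x + 3)^4. The eigenvalues (with algebraic multiplicities) are λ = -3 with multiplicity 4.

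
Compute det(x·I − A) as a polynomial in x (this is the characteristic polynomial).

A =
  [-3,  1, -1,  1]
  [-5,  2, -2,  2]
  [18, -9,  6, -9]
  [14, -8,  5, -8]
x^4 + 3*x^3

Expanding det(x·I − A) (e.g. by cofactor expansion or by noting that A is similar to its Jordan form J, which has the same characteristic polynomial as A) gives
  χ_A(x) = x^4 + 3*x^3
which factors as x^3*(x + 3). The eigenvalues (with algebraic multiplicities) are λ = -3 with multiplicity 1, λ = 0 with multiplicity 3.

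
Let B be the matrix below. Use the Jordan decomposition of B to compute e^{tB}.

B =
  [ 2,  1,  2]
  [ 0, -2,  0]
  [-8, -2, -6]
e^{tB} =
  [4*t*exp(-2*t) + exp(-2*t), t*exp(-2*t), 2*t*exp(-2*t)]
  [0, exp(-2*t), 0]
  [-8*t*exp(-2*t), -2*t*exp(-2*t), -4*t*exp(-2*t) + exp(-2*t)]

Strategy: write B = P · J · P⁻¹ where J is a Jordan canonical form, so e^{tB} = P · e^{tJ} · P⁻¹, and e^{tJ} can be computed block-by-block.

B has Jordan form
J =
  [-2,  1,  0]
  [ 0, -2,  0]
  [ 0,  0, -2]
(up to reordering of blocks).

Per-block formulas:
  For a 1×1 block at λ = -2: exp(t · [-2]) = [e^(-2t)].
  For a 2×2 Jordan block J_2(-2): exp(t · J_2(-2)) = e^(-2t)·(I + t·N), where N is the 2×2 nilpotent shift.

After assembling e^{tJ} and conjugating by P, we get:

e^{tB} =
  [4*t*exp(-2*t) + exp(-2*t), t*exp(-2*t), 2*t*exp(-2*t)]
  [0, exp(-2*t), 0]
  [-8*t*exp(-2*t), -2*t*exp(-2*t), -4*t*exp(-2*t) + exp(-2*t)]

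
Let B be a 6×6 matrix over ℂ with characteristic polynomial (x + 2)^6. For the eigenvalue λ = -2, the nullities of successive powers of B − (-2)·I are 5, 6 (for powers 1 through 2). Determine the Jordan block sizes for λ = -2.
Block sizes for λ = -2: [2, 1, 1, 1, 1]

From the dimensions of kernels of powers, the number of Jordan blocks of size at least j is d_j − d_{j−1} where d_j = dim ker(N^j) (with d_0 = 0). Computing the differences gives [5, 1].
The number of blocks of size exactly k is (#blocks of size ≥ k) − (#blocks of size ≥ k + 1), so the partition is: 4 block(s) of size 1, 1 block(s) of size 2.
In nonincreasing order the block sizes are [2, 1, 1, 1, 1].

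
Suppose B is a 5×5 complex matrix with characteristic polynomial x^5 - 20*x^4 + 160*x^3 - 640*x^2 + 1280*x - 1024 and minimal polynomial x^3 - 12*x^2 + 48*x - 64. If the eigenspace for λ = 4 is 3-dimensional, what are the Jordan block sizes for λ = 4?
Block sizes for λ = 4: [3, 1, 1]

Step 1 — from the characteristic polynomial, algebraic multiplicity of λ = 4 is 5. From dim ker(B − (4)·I) = 3, there are exactly 3 Jordan blocks for λ = 4.
Step 2 — from the minimal polynomial, the factor (x − 4)^3 tells us the largest block for λ = 4 has size 3.
Step 3 — with total size 5, 3 blocks, and largest block 3, the block sizes (in nonincreasing order) are [3, 1, 1].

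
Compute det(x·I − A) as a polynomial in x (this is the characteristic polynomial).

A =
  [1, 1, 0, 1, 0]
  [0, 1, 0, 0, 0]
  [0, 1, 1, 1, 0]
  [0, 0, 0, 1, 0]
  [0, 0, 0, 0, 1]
x^5 - 5*x^4 + 10*x^3 - 10*x^2 + 5*x - 1

Expanding det(x·I − A) (e.g. by cofactor expansion or by noting that A is similar to its Jordan form J, which has the same characteristic polynomial as A) gives
  χ_A(x) = x^5 - 5*x^4 + 10*x^3 - 10*x^2 + 5*x - 1
which factors as (x - 1)^5. The eigenvalues (with algebraic multiplicities) are λ = 1 with multiplicity 5.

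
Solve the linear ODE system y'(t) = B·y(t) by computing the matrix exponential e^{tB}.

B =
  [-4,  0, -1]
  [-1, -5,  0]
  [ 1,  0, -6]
e^{tB} =
  [t*exp(-5*t) + exp(-5*t), 0, -t*exp(-5*t)]
  [-t^2*exp(-5*t)/2 - t*exp(-5*t), exp(-5*t), t^2*exp(-5*t)/2]
  [t*exp(-5*t), 0, -t*exp(-5*t) + exp(-5*t)]

Strategy: write B = P · J · P⁻¹ where J is a Jordan canonical form, so e^{tB} = P · e^{tJ} · P⁻¹, and e^{tJ} can be computed block-by-block.

B has Jordan form
J =
  [-5,  1,  0]
  [ 0, -5,  1]
  [ 0,  0, -5]
(up to reordering of blocks).

Per-block formulas:
  For a 3×3 Jordan block J_3(-5): exp(t · J_3(-5)) = e^(-5t)·(I + t·N + (t^2/2)·N^2), where N is the 3×3 nilpotent shift.

After assembling e^{tJ} and conjugating by P, we get:

e^{tB} =
  [t*exp(-5*t) + exp(-5*t), 0, -t*exp(-5*t)]
  [-t^2*exp(-5*t)/2 - t*exp(-5*t), exp(-5*t), t^2*exp(-5*t)/2]
  [t*exp(-5*t), 0, -t*exp(-5*t) + exp(-5*t)]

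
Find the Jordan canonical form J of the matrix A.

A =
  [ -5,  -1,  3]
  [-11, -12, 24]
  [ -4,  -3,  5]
J_3(-4)

The characteristic polynomial is
  det(x·I − A) = x^3 + 12*x^2 + 48*x + 64 = (x + 4)^3

Eigenvalues and multiplicities (the geometric multiplicity of λ is n − rank(A − λI), which equals the number of Jordan blocks for λ):
  λ = -4: algebraic multiplicity = 3, geometric multiplicity = 1

Determining the block sizes for each eigenvalue:
  λ = -4: one block (gm = 1), so the single block has size am = 3 → block sizes [3]

Assembling the blocks gives a Jordan form
J =
  [-4,  1,  0]
  [ 0, -4,  1]
  [ 0,  0, -4]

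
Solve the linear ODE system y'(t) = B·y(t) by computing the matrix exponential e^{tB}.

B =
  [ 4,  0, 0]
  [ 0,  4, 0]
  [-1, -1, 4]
e^{tB} =
  [exp(4*t), 0, 0]
  [0, exp(4*t), 0]
  [-t*exp(4*t), -t*exp(4*t), exp(4*t)]

Strategy: write B = P · J · P⁻¹ where J is a Jordan canonical form, so e^{tB} = P · e^{tJ} · P⁻¹, and e^{tJ} can be computed block-by-block.

B has Jordan form
J =
  [4, 1, 0]
  [0, 4, 0]
  [0, 0, 4]
(up to reordering of blocks).

Per-block formulas:
  For a 2×2 Jordan block J_2(4): exp(t · J_2(4)) = e^(4t)·(I + t·N), where N is the 2×2 nilpotent shift.
  For a 1×1 block at λ = 4: exp(t · [4]) = [e^(4t)].

After assembling e^{tJ} and conjugating by P, we get:

e^{tB} =
  [exp(4*t), 0, 0]
  [0, exp(4*t), 0]
  [-t*exp(4*t), -t*exp(4*t), exp(4*t)]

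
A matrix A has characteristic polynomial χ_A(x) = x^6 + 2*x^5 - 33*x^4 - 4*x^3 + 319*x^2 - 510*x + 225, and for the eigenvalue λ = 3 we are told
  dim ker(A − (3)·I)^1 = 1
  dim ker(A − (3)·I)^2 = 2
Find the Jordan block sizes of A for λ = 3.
Block sizes for λ = 3: [2]

From the dimensions of kernels of powers, the number of Jordan blocks of size at least j is d_j − d_{j−1} where d_j = dim ker(N^j) (with d_0 = 0). Computing the differences gives [1, 1].
The number of blocks of size exactly k is (#blocks of size ≥ k) − (#blocks of size ≥ k + 1), so the partition is: 1 block(s) of size 2.
In nonincreasing order the block sizes are [2].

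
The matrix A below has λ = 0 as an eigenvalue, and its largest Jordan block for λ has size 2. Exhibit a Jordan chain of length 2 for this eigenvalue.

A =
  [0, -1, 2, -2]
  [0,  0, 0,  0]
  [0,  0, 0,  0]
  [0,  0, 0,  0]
A Jordan chain for λ = 0 of length 2:
v_1 = (-1, 0, 0, 0)ᵀ
v_2 = (0, 1, 0, 0)ᵀ

Let N = A − (0)·I. We want v_2 with N^2 v_2 = 0 but N^1 v_2 ≠ 0; then v_{j-1} := N · v_j for j = 2, …, 2.

Pick v_2 = (0, 1, 0, 0)ᵀ.
Then v_1 = N · v_2 = (-1, 0, 0, 0)ᵀ.

Sanity check: (A − (0)·I) v_1 = (0, 0, 0, 0)ᵀ = 0. ✓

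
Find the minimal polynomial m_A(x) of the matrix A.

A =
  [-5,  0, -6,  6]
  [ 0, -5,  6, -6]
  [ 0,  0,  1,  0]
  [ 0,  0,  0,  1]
x^2 + 4*x - 5

The characteristic polynomial is χ_A(x) = (x - 1)^2*(x + 5)^2, so the eigenvalues are known. The minimal polynomial is
  m_A(x) = Π_λ (x − λ)^{k_λ}
where k_λ is the size of the *largest* Jordan block for λ (equivalently, the smallest k with (A − λI)^k v = 0 for every generalised eigenvector v of λ).

  λ = -5: largest Jordan block has size 1, contributing (x + 5)
  λ = 1: largest Jordan block has size 1, contributing (x − 1)

So m_A(x) = (x - 1)*(x + 5) = x^2 + 4*x - 5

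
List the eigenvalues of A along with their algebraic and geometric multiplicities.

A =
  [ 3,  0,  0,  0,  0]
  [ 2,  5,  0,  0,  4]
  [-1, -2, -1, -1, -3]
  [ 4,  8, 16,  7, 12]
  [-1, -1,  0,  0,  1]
λ = 3: alg = 5, geom = 3

Step 1 — factor the characteristic polynomial to read off the algebraic multiplicities:
  χ_A(x) = (x - 3)^5

Step 2 — compute geometric multiplicities via the rank-nullity identity g(λ) = n − rank(A − λI):
  rank(A − (3)·I) = 2, so dim ker(A − (3)·I) = n − 2 = 3

Summary:
  λ = 3: algebraic multiplicity = 5, geometric multiplicity = 3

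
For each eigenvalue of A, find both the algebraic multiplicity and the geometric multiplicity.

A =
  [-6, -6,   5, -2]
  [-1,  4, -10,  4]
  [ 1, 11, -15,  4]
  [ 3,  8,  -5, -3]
λ = -5: alg = 4, geom = 2

Step 1 — factor the characteristic polynomial to read off the algebraic multiplicities:
  χ_A(x) = (x + 5)^4

Step 2 — compute geometric multiplicities via the rank-nullity identity g(λ) = n − rank(A − λI):
  rank(A − (-5)·I) = 2, so dim ker(A − (-5)·I) = n − 2 = 2

Summary:
  λ = -5: algebraic multiplicity = 4, geometric multiplicity = 2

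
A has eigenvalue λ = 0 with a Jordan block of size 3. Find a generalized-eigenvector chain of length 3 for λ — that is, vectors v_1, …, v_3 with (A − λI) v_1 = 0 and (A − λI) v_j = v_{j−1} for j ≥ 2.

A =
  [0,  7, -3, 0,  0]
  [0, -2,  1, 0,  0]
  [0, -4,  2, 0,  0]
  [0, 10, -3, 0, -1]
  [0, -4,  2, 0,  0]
A Jordan chain for λ = 0 of length 3:
v_1 = (-2, 0, 0, -4, 0)ᵀ
v_2 = (7, -2, -4, 10, -4)ᵀ
v_3 = (0, 1, 0, 0, 0)ᵀ

Let N = A − (0)·I. We want v_3 with N^3 v_3 = 0 but N^2 v_3 ≠ 0; then v_{j-1} := N · v_j for j = 3, …, 2.

Pick v_3 = (0, 1, 0, 0, 0)ᵀ.
Then v_2 = N · v_3 = (7, -2, -4, 10, -4)ᵀ.
Then v_1 = N · v_2 = (-2, 0, 0, -4, 0)ᵀ.

Sanity check: (A − (0)·I) v_1 = (0, 0, 0, 0, 0)ᵀ = 0. ✓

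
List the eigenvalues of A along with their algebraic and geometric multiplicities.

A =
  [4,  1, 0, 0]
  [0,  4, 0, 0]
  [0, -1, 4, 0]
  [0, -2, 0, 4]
λ = 4: alg = 4, geom = 3

Step 1 — factor the characteristic polynomial to read off the algebraic multiplicities:
  χ_A(x) = (x - 4)^4

Step 2 — compute geometric multiplicities via the rank-nullity identity g(λ) = n − rank(A − λI):
  rank(A − (4)·I) = 1, so dim ker(A − (4)·I) = n − 1 = 3

Summary:
  λ = 4: algebraic multiplicity = 4, geometric multiplicity = 3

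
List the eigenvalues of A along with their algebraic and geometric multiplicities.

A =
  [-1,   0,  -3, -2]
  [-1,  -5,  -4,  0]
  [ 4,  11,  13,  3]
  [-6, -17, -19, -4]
λ = 0: alg = 3, geom = 1; λ = 3: alg = 1, geom = 1

Step 1 — factor the characteristic polynomial to read off the algebraic multiplicities:
  χ_A(x) = x^3*(x - 3)

Step 2 — compute geometric multiplicities via the rank-nullity identity g(λ) = n − rank(A − λI):
  rank(A − (0)·I) = 3, so dim ker(A − (0)·I) = n − 3 = 1
  rank(A − (3)·I) = 3, so dim ker(A − (3)·I) = n − 3 = 1

Summary:
  λ = 0: algebraic multiplicity = 3, geometric multiplicity = 1
  λ = 3: algebraic multiplicity = 1, geometric multiplicity = 1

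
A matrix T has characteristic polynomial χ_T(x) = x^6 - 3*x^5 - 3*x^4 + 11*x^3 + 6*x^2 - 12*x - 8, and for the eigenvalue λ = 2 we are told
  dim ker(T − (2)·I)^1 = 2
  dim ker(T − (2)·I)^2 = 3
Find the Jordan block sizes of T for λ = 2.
Block sizes for λ = 2: [2, 1]

From the dimensions of kernels of powers, the number of Jordan blocks of size at least j is d_j − d_{j−1} where d_j = dim ker(N^j) (with d_0 = 0). Computing the differences gives [2, 1].
The number of blocks of size exactly k is (#blocks of size ≥ k) − (#blocks of size ≥ k + 1), so the partition is: 1 block(s) of size 1, 1 block(s) of size 2.
In nonincreasing order the block sizes are [2, 1].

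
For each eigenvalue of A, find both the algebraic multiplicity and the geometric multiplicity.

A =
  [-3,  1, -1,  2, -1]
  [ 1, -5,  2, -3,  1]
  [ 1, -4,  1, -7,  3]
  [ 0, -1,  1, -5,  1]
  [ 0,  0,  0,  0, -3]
λ = -3: alg = 5, geom = 3

Step 1 — factor the characteristic polynomial to read off the algebraic multiplicities:
  χ_A(x) = (x + 3)^5

Step 2 — compute geometric multiplicities via the rank-nullity identity g(λ) = n − rank(A − λI):
  rank(A − (-3)·I) = 2, so dim ker(A − (-3)·I) = n − 2 = 3

Summary:
  λ = -3: algebraic multiplicity = 5, geometric multiplicity = 3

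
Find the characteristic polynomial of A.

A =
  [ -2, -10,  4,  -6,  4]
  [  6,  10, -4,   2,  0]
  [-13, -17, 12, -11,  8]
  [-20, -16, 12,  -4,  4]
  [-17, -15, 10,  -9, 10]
x^5 - 26*x^4 + 268*x^3 - 1368*x^2 + 3456*x - 3456

Expanding det(x·I − A) (e.g. by cofactor expansion or by noting that A is similar to its Jordan form J, which has the same characteristic polynomial as A) gives
  χ_A(x) = x^5 - 26*x^4 + 268*x^3 - 1368*x^2 + 3456*x - 3456
which factors as (x - 6)^3*(x - 4)^2. The eigenvalues (with algebraic multiplicities) are λ = 4 with multiplicity 2, λ = 6 with multiplicity 3.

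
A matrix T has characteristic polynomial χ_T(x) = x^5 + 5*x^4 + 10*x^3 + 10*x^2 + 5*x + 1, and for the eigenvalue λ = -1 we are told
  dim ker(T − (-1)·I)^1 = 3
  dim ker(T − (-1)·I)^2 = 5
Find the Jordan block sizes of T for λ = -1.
Block sizes for λ = -1: [2, 2, 1]

From the dimensions of kernels of powers, the number of Jordan blocks of size at least j is d_j − d_{j−1} where d_j = dim ker(N^j) (with d_0 = 0). Computing the differences gives [3, 2].
The number of blocks of size exactly k is (#blocks of size ≥ k) − (#blocks of size ≥ k + 1), so the partition is: 1 block(s) of size 1, 2 block(s) of size 2.
In nonincreasing order the block sizes are [2, 2, 1].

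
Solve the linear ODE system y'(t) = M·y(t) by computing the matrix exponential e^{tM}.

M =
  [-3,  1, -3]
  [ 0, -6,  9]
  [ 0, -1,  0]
e^{tM} =
  [exp(-3*t), t*exp(-3*t), -3*t*exp(-3*t)]
  [0, -3*t*exp(-3*t) + exp(-3*t), 9*t*exp(-3*t)]
  [0, -t*exp(-3*t), 3*t*exp(-3*t) + exp(-3*t)]

Strategy: write M = P · J · P⁻¹ where J is a Jordan canonical form, so e^{tM} = P · e^{tJ} · P⁻¹, and e^{tJ} can be computed block-by-block.

M has Jordan form
J =
  [-3,  1,  0]
  [ 0, -3,  0]
  [ 0,  0, -3]
(up to reordering of blocks).

Per-block formulas:
  For a 1×1 block at λ = -3: exp(t · [-3]) = [e^(-3t)].
  For a 2×2 Jordan block J_2(-3): exp(t · J_2(-3)) = e^(-3t)·(I + t·N), where N is the 2×2 nilpotent shift.

After assembling e^{tJ} and conjugating by P, we get:

e^{tM} =
  [exp(-3*t), t*exp(-3*t), -3*t*exp(-3*t)]
  [0, -3*t*exp(-3*t) + exp(-3*t), 9*t*exp(-3*t)]
  [0, -t*exp(-3*t), 3*t*exp(-3*t) + exp(-3*t)]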